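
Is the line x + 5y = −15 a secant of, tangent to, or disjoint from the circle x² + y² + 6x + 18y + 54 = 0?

Centre (−3, −9), r² = 36. Distance² from centre to line = (−33)²/26 = 1089/26.
Since d² > r², the line lies outside the circle.

disjoint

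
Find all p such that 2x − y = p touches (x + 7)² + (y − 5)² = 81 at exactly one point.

p = −19 ± 9√5

The line touches the circle iff its distance from (−7, 5) is 9:
|2·(−7) − 1·5 − p| / √5 = 9
|p − (−19)| = 9√5.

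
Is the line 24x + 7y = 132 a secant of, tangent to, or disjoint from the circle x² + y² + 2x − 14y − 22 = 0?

secant

Centre (−1, 7), r² = 72. Distance² from centre to line = (−107)²/625 = 11449/625.
Since d² < r², the line cuts the circle twice.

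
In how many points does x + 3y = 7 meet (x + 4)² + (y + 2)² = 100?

2

Substituting the line into the circle gives 10x² + 46x − 587 = 0.
Discriminant = (46)² − 4·10·(−587) = 25596 > 0.
Two real roots: the line is a secant.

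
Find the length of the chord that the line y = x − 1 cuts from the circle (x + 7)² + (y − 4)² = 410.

Centre (−7, 4), r² = 410. Perpendicular distance d from centre to line = |−12| / √2 = 12/√2.
Chord = 2√(r² − d²) = 2·√(338) = 26√2.

26√2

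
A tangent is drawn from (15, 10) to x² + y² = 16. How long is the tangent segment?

√309

The centre is (0, 0) and r = 4. The square of the distance from P to the centre is 225 + 100 = 325.
Power of the point: PT² = |PO|² − r² = 309, so PT = √309.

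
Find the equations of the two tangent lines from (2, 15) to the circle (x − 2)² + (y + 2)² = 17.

Let a tangent through (2, 15) have slope m. Its distance from (2, −2) must equal √17:
(0m − (−17))² = 17(m² + 1)
m² − 16 = 0, so m = 4 or m = −4.
With m = 4: 4x − y = −7. With m = −4: 4x + y = 23.

4x − y = −7 and 4x + y = 23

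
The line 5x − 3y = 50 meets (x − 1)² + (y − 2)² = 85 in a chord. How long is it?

Express y = (−50 + 5x)/3 and substitute into the circle:
34x² − 578x + 2380 = 0  ⟹  x² − 17x + 70 = 0
x = 10 or x = 7, giving (10, 0) and (7, −5).
|(10, 0) − (7, −5)| = √((3)² + (5)²) = √34.

√34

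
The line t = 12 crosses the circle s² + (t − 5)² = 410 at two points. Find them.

From the line, t = 12. Substituting:
s² − 361 = 0
s = 19 or s = −19, giving (19, 12) and (−19, 12).

(−19, 12) and (19, 12)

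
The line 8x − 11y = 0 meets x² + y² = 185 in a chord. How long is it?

2√185

Express y = (8x)/11 and substitute into the circle:
185x² − 22385 = 0  ⟹  x² − 121 = 0
x = 11 or x = −11, giving (11, 8) and (−11, −8).
|(11, 8) − (−11, −8)| = √((22)² + (16)²) = 2√185.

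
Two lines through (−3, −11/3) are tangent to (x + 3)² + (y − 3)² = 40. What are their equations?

x + 3y = −14 and x − 3y = 8

A line y − (−11/3) = m(x − (−3)) is tangent when its distance from (−3, 3) is 2√10:
(0m − (20/3))² = 40(m² + 1)
9m² − 1 = 0, so m = −1/3 or m = 1/3.
Through (−3, −11/3) these give x + 3y = −14 and x − 3y = 8.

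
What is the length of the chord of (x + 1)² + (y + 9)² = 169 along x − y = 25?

7√2

Centre (−1, −9), r² = 169. Perpendicular distance d from centre to line = |−17| / √2 = 17/√2.
Chord = 2√(r² − d²) = 2·√(49/2) = 7√2.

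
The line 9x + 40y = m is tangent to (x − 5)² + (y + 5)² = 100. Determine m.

m = −565 or m = 255

The line touches the circle iff its distance from (5, −5) is 10:
|9·5 + 40·(−5) − m| / √1681 = 10
|m − (−155)| = 10·41, so m = 255 or m = −565.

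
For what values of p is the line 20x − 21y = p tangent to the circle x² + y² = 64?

p = −232 or p = 232

For a tangent, require d(centre, line) = r = 8.
|20·0 − 21·0 − p| / √841 = 8
|p| = 8·29, so p = 232 or p = −232.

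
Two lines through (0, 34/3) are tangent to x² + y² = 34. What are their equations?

Let a tangent through (0, 34/3) have slope m. Its distance from (0, 0) must equal √34:
(0m − (−34/3))² = 34(m² + 1)
9m² − 25 = 0, so m = 5/3 or m = −5/3.
Through (0, 34/3) these give 5x − 3y = −34 and 5x + 3y = 34.

5x − 3y = −34 and 5x + 3y = 34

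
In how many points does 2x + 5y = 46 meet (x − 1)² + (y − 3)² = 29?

d² = (2·1 + 5·3 − (46))²/29 = 29; r² = 29.
Since d² = r², the line is tangent.

1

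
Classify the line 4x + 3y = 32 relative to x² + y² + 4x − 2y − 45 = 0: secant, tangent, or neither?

neither

Substituting the line into the circle gives 25x² − 196x + 427 = 0.
Δ = 38416 − 42700 = −4284.
No real roots: the line does not meet the circle.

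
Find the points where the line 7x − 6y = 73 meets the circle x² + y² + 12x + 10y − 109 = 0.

Substitute y = (−73 + 7x)/6:
85x² − 170x − 2975 = 0  ⟹  x² − 2x − 35 = 0
x = 7 or x = −5, giving (7, −4) and (−5, −18).

(−5, −18) and (7, −4)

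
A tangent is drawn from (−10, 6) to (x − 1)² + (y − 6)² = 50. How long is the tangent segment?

The centre is (1, 6) and r = 5√2. The square of the distance from P to the centre is 121 + 0 = 121.
By the tangent–radius right angle, tangent length = √(|PO|² − r²) = √71.

√71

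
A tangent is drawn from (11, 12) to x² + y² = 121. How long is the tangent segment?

12

The centre is (0, 0) and r = 11. The square of the distance from P to the centre is 121 + 144 = 265.
By the tangent–radius right angle, tangent length = √(|PO|² − r²) = √144 = 12.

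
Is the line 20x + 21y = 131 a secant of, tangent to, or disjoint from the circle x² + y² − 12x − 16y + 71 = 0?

disjoint

Substituting the line into the circle gives 841x² − 3812x + 4456 = 0.
Discriminant = (−3812)² − 4·841·(4456) = −458640 < 0.
No real roots: the line does not meet the circle.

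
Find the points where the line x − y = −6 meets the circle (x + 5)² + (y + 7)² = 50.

(−12, −6) and (−6, 0)

Substitute y = x + 6:
2x² + 36x + 144 = 0  ⟹  x² + 18x + 72 = 0
x = −6 or x = −12, giving (−6, 0) and (−12, −6).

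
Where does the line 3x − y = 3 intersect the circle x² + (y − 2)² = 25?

Express y = 3x − 3 and substitute into the circle:
10x² − 30x = 0  ⟹  x² − 3x = 0
x = 3 or x = 0, giving (3, 6) and (0, −3).

(0, −3) and (3, 6)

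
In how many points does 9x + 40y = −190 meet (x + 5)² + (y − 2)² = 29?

0

Substituting the line into the circle gives 1681x² + 20860x + 66500 = 0.
Discriminant = (20860)² − 4·1681·(66500) = −12006400 < 0.
No real roots: the line does not meet the circle.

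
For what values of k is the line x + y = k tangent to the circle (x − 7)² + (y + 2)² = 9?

For a tangent, require d(centre, line) = r = 3.
|1·7 + 1·(−2) − k| / √2 = 3
|k − (5)| = 3√2.

k = 5 ± 3√2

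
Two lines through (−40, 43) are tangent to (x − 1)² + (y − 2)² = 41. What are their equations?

4x + 5y = 55 and 5x + 4y = −28

A line y − (43) = m(x − (−40)) is tangent when its distance from (1, 2) is √41:
(41m − (−41))² = 41(m² + 1)
20m² + 41m + 20 = 0, so m = −4/5 or m = −5/4.
Through (−40, 43) these give 4x + 5y = 55 and 5x + 4y = −28.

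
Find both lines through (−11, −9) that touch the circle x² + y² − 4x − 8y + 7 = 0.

Write the tangent as mx − y + (−9 − m·(−11)) = 0 and set its distance from the centre to √13:
[m·(13) − (13)]² = 13(m² + 1)
6m² − 13m + 6 = 0, so m = 2/3 or m = 3/2.
With m = 2/3: 2x − 3y = 5. With m = 3/2: 3x − 2y = −15.

2x − 3y = 5 and 3x − 2y = −15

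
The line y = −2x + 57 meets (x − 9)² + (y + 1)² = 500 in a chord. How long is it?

12√5

The distance from (9, −1) to the line is 40/√5, and r² = 500.
Half the chord is √(r² − d²) = √(180), so the full chord is 12√5.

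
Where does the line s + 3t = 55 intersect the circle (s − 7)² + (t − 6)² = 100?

(7, 16) and (13, 14)

Express t = (55 − s)/3 and substitute into the circle:
10s² − 200s + 910 = 0  ⟹  s² − 20s + 91 = 0
s = 13 or s = 7, giving (13, 14) and (7, 16).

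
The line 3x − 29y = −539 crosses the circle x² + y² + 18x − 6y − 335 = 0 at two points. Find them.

(−25, 16) and (4, 19)

Substitute y = (539 + 3x)/29:
850x² + 17850x − 85000 = 0  ⟹  x² + 21x − 100 = 0
x = 4 or x = −25, giving (4, 19) and (−25, 16).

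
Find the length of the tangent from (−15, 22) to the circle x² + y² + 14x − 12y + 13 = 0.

With centre O = (−7, 6), |OP|² = 320 and r² = 72.
Power of the point: PT² = |PO|² − r² = 248, so PT = 2√62.

2√62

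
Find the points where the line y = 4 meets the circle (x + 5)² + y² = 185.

(−18, 4) and (8, 4)

Express y = 4 and substitute into the circle:
x² + 10x − 144 = 0
x = 8 or x = −18, giving (8, 4) and (−18, 4).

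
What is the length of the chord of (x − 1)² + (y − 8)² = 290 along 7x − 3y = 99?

2√58

Centre (1, 8), r² = 290. Perpendicular distance d from centre to line = |−116| / √58 = 116/√58.
Chord = 2√(r² − d²) = 2·√(58) = 2√58.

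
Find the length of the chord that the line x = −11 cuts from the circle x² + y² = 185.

The line gives x = −11. Substituting into the circle:
y² − 64 = 0
y = 8 or y = −8, giving (−11, 8) and (−11, −8).
Chord length = distance between (−11, 8) and (−11, −8) = √256 = 16.

16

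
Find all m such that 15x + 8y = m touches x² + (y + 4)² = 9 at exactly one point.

m = −83 or m = 19

For a tangent, require d(centre, line) = r = 3.
|15·0 + 8·(−4) − m| / √289 = 3
|m − (−32)| = 3·17, so m = 19 or m = −83.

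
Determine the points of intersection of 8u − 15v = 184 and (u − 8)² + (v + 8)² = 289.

(−7, −16) and (23, 0)

Express v = (−184 + 8u)/15 and substitute into the circle:
289u² − 4624u − 46529 = 0  ⟹  u² − 16u − 161 = 0
u = 23 or u = −7, giving (23, 0) and (−7, −16).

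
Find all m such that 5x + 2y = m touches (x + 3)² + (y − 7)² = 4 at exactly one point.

The line touches the circle iff its distance from (−3, 7) is 2:
|5·(−3) + 2·7 − m| / √29 = 2
|m − (−1)| = 2√29.

m = −1 ± 2√29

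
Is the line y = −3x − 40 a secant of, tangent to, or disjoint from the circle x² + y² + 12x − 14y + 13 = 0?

Centre (−6, 7), r² = 72. Distance² from centre to line = (29)²/10 = 841/10.
Since d² > r², the line lies outside the circle.

disjoint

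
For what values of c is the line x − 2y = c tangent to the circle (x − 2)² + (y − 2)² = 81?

Tangency holds when the distance from the centre (2, 2) to the line equals the radius 9:
|1·2 − 2·2 − c| / √5 = 9
|c − (−2)| = 9√5.

c = −2 ± 9√5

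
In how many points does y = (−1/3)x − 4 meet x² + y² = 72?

Centre (0, 0), r² = 72. Distance² from centre to line = (12)²/10 = 72/5.
Since d² < r², the line cuts the circle twice.

2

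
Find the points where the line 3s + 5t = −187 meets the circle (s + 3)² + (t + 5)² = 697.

Substitute t = (−187 − 3s)/5:
34s² + 1122s + 9044 = 0  ⟹  s² + 33s + 266 = 0
s = −14 or s = −19, giving (−14, −29) and (−19, −26).

(−19, −26) and (−14, −29)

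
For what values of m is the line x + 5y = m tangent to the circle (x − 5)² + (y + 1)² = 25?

For a tangent, require d(centre, line) = r = 5.
|1·5 + 5·(−1) − m| / √26 = 5
|m| = 5√26.

m = ±5√26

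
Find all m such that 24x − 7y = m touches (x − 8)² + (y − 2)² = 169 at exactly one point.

The line touches the circle iff its distance from (8, 2) is 13:
|24·8 − 7·2 − m| / √625 = 13
|m − (178)| = 13·25, so m = 503 or m = −147.

m = −147 or m = 503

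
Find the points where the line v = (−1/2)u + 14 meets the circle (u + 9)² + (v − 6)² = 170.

Express v = (28 − u)/2 and substitute into the circle:
5u² + 40u − 100 = 0  ⟹  u² + 8u − 20 = 0
u = 2 or u = −10, giving (2, 13) and (−10, 19).

(−10, 19) and (2, 13)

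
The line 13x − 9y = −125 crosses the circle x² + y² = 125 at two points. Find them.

(−11, −2) and (−2, 11)

Express y = (125 + 13x)/9 and substitute into the circle:
250x² + 3250x + 5500 = 0  ⟹  x² + 13x + 22 = 0
x = −2 or x = −11, giving (−2, 11) and (−11, −2).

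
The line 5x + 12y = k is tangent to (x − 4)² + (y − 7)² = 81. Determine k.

Tangency holds when the distance from the centre (4, 7) to the line equals the radius 9:
|5·4 + 12·7 − k| / √169 = 9
|k − (104)| = 9·13, so k = 221 or k = −13.

k = −13 or k = 221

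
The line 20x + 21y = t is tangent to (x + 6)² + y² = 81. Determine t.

The line touches the circle iff its distance from (−6, 0) is 9:
|20·(−6) + 21·0 − t| / √841 = 9
|t − (−120)| = 9·29, so t = 141 or t = −381.

t = −381 or t = 141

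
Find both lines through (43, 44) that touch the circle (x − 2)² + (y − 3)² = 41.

4x − 5y = −48 and 5x − 4y = 39

A line y − (44) = m(x − (43)) is tangent when its distance from (2, 3) is √41:
(−41m − (−41))² = 41(m² + 1)
20m² − 41m + 20 = 0, so m = 4/5 or m = 5/4.
With m = 4/5: 4x − 5y = −48. With m = 5/4: 5x − 4y = 39.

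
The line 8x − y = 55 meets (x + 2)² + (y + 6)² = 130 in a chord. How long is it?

2√65

Centre (−2, −6), r² = 130. Perpendicular distance d from centre to line = |−65| / √65 = 65/√65.
Chord = 2√(r² − d²) = 2·√(65) = 2√65.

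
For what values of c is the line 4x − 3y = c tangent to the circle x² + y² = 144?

c = −60 or c = 60

The line touches the circle iff its distance from (0, 0) is 12:
|4·0 − 3·0 − c| / √25 = 12
|c| = 12·5, so c = 60 or c = −60.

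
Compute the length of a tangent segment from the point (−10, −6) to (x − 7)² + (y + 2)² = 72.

The centre is (7, −2) and r = 6√2. The square of the distance from P to the centre is 289 + 16 = 305.
Power of the point: PT² = |PO|² − r² = 233, so PT = √233.

√233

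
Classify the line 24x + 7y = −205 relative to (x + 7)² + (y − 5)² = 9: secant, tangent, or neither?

secant

d² = (24·(−7) + 7·5 − (−205))²/625 = 5184/625; r² = 9.
Since d² < r², the line cuts the circle twice.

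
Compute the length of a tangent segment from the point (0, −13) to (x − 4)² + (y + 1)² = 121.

√39

The centre is (4, −1) and r = 11. The square of the distance from P to the centre is 16 + 144 = 160.
Power of the point: PT² = |PO|² − r² = 39, so PT = √39.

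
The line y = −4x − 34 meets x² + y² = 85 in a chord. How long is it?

2√17

Express y = −4x − 34 and substitute into the circle:
17x² + 272x + 1071 = 0  ⟹  x² + 16x + 63 = 0
x = −7 or x = −9, giving (−7, −6) and (−9, 2).
Chord length = distance between (−7, −6) and (−9, 2) = √68 = 2√17.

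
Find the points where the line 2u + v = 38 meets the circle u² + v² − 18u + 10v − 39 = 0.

(17, 4) and (21, −4)

Substitute v = −2u + 38:
5u² − 190u + 1785 = 0  ⟹  u² − 38u + 357 = 0
u = 21 or u = 17, giving (21, −4) and (17, 4).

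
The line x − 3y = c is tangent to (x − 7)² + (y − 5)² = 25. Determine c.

c = −8 ± 5√10

Tangency holds when the distance from the centre (7, 5) to the line equals the radius 5:
|1·7 − 3·5 − c| / √10 = 5
|c − (−8)| = 5√10.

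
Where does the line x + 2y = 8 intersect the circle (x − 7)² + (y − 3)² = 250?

Express y = (8 − x)/2 and substitute into the circle:
5x² − 60x − 800 = 0  ⟹  x² − 12x − 160 = 0
x = 20 or x = −8, giving (20, −6) and (−8, 8).

(−8, 8) and (20, −6)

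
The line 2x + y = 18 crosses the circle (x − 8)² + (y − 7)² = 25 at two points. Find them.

Express y = −2x + 18 and substitute into the circle:
5x² − 60x + 160 = 0  ⟹  x² − 12x + 32 = 0
x = 8 or x = 4, giving (8, 2) and (4, 10).

(4, 10) and (8, 2)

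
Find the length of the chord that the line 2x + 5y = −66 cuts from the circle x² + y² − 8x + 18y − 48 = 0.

4√29

From the line, y = (−66 − 2x)/5. Substituting:
29x² − 116x − 2784 = 0  ⟹  x² − 4x − 96 = 0
x = 12 or x = −8, giving (12, −18) and (−8, −10).
|(12, −18) − (−8, −10)| = √((20)² + (−8)²) = 4√29.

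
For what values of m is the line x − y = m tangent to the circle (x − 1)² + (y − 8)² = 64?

m = −7 ± 8√2

The line touches the circle iff its distance from (1, 8) is 8:
|1·1 − 1·8 − m| / √2 = 8
|m − (−7)| = 8√2.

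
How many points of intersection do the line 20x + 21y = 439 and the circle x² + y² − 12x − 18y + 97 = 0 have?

Centre (6, 9), r² = 20. Distance² from centre to line = (−130)²/841 = 16900/841.
Since d² > r², the line lies outside the circle.

0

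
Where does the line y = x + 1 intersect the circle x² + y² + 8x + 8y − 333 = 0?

(−18, −17) and (9, 10)

From the line, y = x + 1. Substituting:
2x² + 18x − 324 = 0  ⟹  x² + 9x − 162 = 0
x = 9 or x = −18, giving (9, 10) and (−18, −17).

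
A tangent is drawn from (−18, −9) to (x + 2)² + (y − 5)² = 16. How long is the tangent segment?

2√109

Centre (−2, 5), r² = 16. |PO|² = (−16)² + (−14)² = 452.
By the tangent–radius right angle, tangent length = √(|PO|² − r²) = √436 = 2√109.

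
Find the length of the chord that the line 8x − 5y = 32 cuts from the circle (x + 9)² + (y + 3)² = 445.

4√89

From the line, y = (−32 + 8x)/5. Substituting:
89x² + 178x − 8811 = 0  ⟹  x² + 2x − 99 = 0
x = 9 or x = −11, giving (9, 8) and (−11, −24).
Chord length = distance between (9, 8) and (−11, −24) = √1424 = 4√89.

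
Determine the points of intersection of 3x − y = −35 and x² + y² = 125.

Express y = 3x + 35 and substitute into the circle:
10x² + 210x + 1100 = 0  ⟹  x² + 21x + 110 = 0
x = −10 or x = −11, giving (−10, 5) and (−11, 2).

(−11, 2) and (−10, 5)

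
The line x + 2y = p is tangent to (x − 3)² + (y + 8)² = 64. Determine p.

The line touches the circle iff its distance from (3, −8) is 8:
|1·3 + 2·(−8) − p| / √5 = 8
|p − (−13)| = 8√5.

p = −13 ± 8√5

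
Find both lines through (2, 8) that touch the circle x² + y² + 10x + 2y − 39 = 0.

8x + y = 24 and x − 8y = −62

Write the tangent as mx − y + (8 − m·(2)) = 0 and set its distance from the centre to √65:
(−7m − (−9))² = 65(m² + 1)
8m² + 63m − 8 = 0, so m = −8 or m = 1/8.
With m = −8: 8x + y = 24. With m = 1/8: x − 8y = −62.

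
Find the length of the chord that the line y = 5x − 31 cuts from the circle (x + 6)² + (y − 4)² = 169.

Express y = 5x − 31 and substitute into the circle:
26x² − 338x + 1092 = 0  ⟹  x² − 13x + 42 = 0
x = 7 or x = 6, giving (7, 4) and (6, −1).
Chord length = distance between (7, 4) and (6, −1) = √26 = √26.

√26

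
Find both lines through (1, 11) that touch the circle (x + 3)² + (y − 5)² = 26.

5x + y = 16 and x − 5y = −54

A line y − (11) = m(x − (1)) is tangent when its distance from (−3, 5) is √26:
[m·(−4) − (−6)]² = 26(m² + 1)
5m² + 24m − 5 = 0, so m = −5 or m = 1/5.
Through (1, 11) these give 5x + y = 16 and x − 5y = −54.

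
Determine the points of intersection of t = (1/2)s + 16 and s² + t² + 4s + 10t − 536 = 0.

Substitute t = (32 + s)/2:
5s² + 100s − 480 = 0  ⟹  s² + 20s − 96 = 0
s = 4 or s = −24, giving (4, 18) and (−24, 4).

(−24, 4) and (4, 18)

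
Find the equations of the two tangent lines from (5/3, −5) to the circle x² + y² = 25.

3x − 4y = 25 and y = −5

Write the tangent as mx − y + (−5 − m·(5/3)) = 0 and set its distance from the centre to 5:
(−5/3m − (5))² = 25(m² + 1)
4m² − 3m = 0, so m = 3/4 or m = 0.
Through (5/3, −5) these give 3x − 4y = 25 and y = −5.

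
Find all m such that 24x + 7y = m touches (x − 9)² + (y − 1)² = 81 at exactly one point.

m = −2 or m = 448

Tangency holds when the distance from the centre (9, 1) to the line equals the radius 9:
|24·9 + 7·1 − m| / √625 = 9
|m − (223)| = 9·25, so m = 448 or m = −2.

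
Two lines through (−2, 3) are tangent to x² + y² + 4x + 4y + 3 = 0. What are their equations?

A line y − (3) = m(x − (−2)) is tangent when its distance from (−2, −2) is √5:
(0m − (−5))² = 5(m² + 1)
m² − 4 = 0, so m = −2 or m = 2.
With m = −2: 2x + y = −1. With m = 2: 2x − y = −7.

2x + y = −1 and 2x − y = −7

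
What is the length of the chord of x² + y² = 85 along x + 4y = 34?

2√17

Centre (0, 0), r² = 85. Perpendicular distance d from centre to line = |−34| / √17 = 34/√17.
Chord = 2√(r² − d²) = 2·√(17) = 2√17.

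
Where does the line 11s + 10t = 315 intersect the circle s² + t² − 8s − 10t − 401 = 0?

(5, 26) and (25, 4)

From the line, t = (315 − 11s)/10. Substituting:
221s² − 6630s + 27625 = 0  ⟹  s² − 30s + 125 = 0
s = 25 or s = 5, giving (25, 4) and (5, 26).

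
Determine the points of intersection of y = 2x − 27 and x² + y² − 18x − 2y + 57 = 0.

Express y = 2x − 27 and substitute into the circle:
5x² − 130x + 840 = 0  ⟹  x² − 26x + 168 = 0
x = 14 or x = 12, giving (14, 1) and (12, −3).

(12, −3) and (14, 1)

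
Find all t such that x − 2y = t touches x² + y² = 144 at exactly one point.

t = ±12√5

The line touches the circle iff its distance from (0, 0) is 12:
|1·0 − 2·0 − t| / √5 = 12
|t| = 12√5.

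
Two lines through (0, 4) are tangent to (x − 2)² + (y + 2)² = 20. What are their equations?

x + 2y = 8 and 2x − y = −4

A line y − (4) = m(x − (0)) is tangent when its distance from (2, −2) is 2√5:
(2m − (−6))² = 20(m² + 1)
2m² − 3m − 2 = 0, so m = −1/2 or m = 2.
Through (0, 4) these give x + 2y = 8 and 2x − y = −4.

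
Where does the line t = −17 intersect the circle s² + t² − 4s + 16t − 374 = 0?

(−17, −17) and (21, −17)

From the line, t = −17. Substituting:
s² − 4s − 357 = 0
s = 21 or s = −17, giving (21, −17) and (−17, −17).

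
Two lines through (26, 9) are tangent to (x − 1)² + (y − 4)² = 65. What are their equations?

4x − 7y = 41 and x + 8y = 98

Write the tangent as mx − y + (9 − m·(26)) = 0 and set its distance from the centre to √65:
[m·(−25) − (−5)]² = 65(m² + 1)
56m² − 25m − 4 = 0, so m = 4/7 or m = −1/8.
With m = 4/7: 4x − 7y = 41. With m = −1/8: x + 8y = 98.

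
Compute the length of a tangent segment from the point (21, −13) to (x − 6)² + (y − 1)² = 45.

2√94

The centre is (6, 1) and r = 3√5. The square of the distance from P to the centre is 225 + 196 = 421.
Power of the point: PT² = |PO|² − r² = 376, so PT = 2√94.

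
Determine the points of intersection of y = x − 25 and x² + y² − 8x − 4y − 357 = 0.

Express y = x − 25 and substitute into the circle:
2x² − 62x + 368 = 0  ⟹  x² − 31x + 184 = 0
x = 23 or x = 8, giving (23, −2) and (8, −17).

(8, −17) and (23, −2)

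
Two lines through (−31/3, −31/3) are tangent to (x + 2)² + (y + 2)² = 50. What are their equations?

x − 7y = 62 and 7x − y = −62

A line y − (−31/3) = m(x − (−31/3)) is tangent when its distance from (−2, −2) is 5√2:
(25/3m − (25/3))² = 50(m² + 1)
7m² − 50m + 7 = 0, so m = 1/7 or m = 7.
Through (−31/3, −31/3) these give x − 7y = 62 and 7x − y = −62.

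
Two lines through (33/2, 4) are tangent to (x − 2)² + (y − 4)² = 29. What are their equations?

Let a tangent through (33/2, 4) have slope m. Its distance from (2, 4) must equal √29:
(−29/2m − (0))² = 29(m² + 1)
25m² − 4 = 0, so m = 2/5 or m = −2/5.
Through (33/2, 4) these give 2x − 5y = 13 and 2x + 5y = 53.

2x − 5y = 13 and 2x + 5y = 53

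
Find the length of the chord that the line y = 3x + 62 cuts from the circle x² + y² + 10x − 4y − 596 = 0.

13√10

The distance from (−5, 2) to the line is 45/√10, and r² = 625.
Half the chord is √(r² − d²) = √(845/2), so the full chord is 13√10.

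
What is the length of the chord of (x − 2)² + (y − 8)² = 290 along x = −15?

2

The distance from (2, 8) to the line is 17, and r² = 290.
Half the chord is √(r² − d²) = √(1), so the full chord is 2.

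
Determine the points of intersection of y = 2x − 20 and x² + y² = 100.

From the line, y = 2x − 20. Substituting:
5x² − 80x + 300 = 0  ⟹  x² − 16x + 60 = 0
x = 10 or x = 6, giving (10, 0) and (6, −8).

(6, −8) and (10, 0)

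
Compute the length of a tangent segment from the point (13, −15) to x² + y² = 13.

With centre O = (0, 0), |OP|² = 394 and r² = 13.
The tangent meets the radius at right angles, so tangent² = |PO|² − r² = 394 − 13 = 381.

√381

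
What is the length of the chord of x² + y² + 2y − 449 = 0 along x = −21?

6

The line gives x = −21. Substituting into the circle:
y² + 2y − 8 = 0
y = 2 or y = −4, giving (−21, 2) and (−21, −4).
Chord length = distance between (−21, 2) and (−21, −4) = √36 = 6.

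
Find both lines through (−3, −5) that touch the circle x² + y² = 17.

4x + y = −17 and x − 4y = 17

Let a tangent through (−3, −5) have slope m. Its distance from (0, 0) must equal √17:
[m·(3) − (5)]² = 17(m² + 1)
4m² + 15m − 4 = 0, so m = −4 or m = 1/4.
With m = −4: 4x + y = −17. With m = 1/4: x − 4y = 17.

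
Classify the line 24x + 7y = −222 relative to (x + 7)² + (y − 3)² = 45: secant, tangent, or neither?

Centre (−7, 3), r² = 45. Distance² from centre to line = (75)²/625 = 9.
Since d² < r², the line cuts the circle twice.

secant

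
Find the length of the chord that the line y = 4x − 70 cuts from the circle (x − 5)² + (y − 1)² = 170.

2√17

The distance from (5, 1) to the line is 51/√17, and r² = 170.
Half the chord is √(r² − d²) = √(17), so the full chord is 2√17.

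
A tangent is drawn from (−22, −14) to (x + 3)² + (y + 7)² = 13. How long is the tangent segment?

√397

With centre O = (−3, −7), |OP|² = 410 and r² = 13.
Power of the point: PT² = |PO|² − r² = 397, so PT = √397.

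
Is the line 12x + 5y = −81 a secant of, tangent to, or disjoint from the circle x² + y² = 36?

disjoint

Substituting the line into the circle gives 169x² + 1944x + 5661 = 0.
Discriminant = (1944)² − 4·169·(5661) = −47700 < 0.
No real roots: the line does not meet the circle.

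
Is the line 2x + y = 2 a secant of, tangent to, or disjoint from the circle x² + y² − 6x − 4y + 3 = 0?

secant

Substituting the line into the circle gives 5x² − 6x − 1 = 0.
Δ = 36 − (−20) = 56.
Two real roots: the line is a secant.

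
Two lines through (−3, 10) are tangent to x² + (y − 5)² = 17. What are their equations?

x + 4y = 37 and 4x − y = −22

Let a tangent through (−3, 10) have slope m. Its distance from (0, 5) must equal √17:
[m·(3) − (−5)]² = 17(m² + 1)
4m² − 15m − 4 = 0, so m = −1/4 or m = 4.
With m = −1/4: x + 4y = 37. With m = 4: 4x − y = −22.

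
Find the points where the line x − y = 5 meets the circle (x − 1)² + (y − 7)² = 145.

Substitute y = x − 5:
2x² − 26x = 0  ⟹  x² − 13x = 0
x = 13 or x = 0, giving (13, 8) and (0, −5).

(0, −5) and (13, 8)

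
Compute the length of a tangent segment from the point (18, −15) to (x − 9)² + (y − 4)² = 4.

Centre (9, 4), r² = 4. |PO|² = (9)² + (−19)² = 442.
By the tangent–radius right angle, tangent length = √(|PO|² − r²) = √438.

√438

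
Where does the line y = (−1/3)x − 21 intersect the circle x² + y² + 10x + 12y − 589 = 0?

(−30, −11) and (12, −25)

Express y = (−63 − x)/3 and substitute into the circle:
10x² + 180x − 3600 = 0  ⟹  x² + 18x − 360 = 0
x = 12 or x = −30, giving (12, −25) and (−30, −11).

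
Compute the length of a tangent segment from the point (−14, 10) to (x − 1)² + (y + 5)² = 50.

With centre O = (1, −5), |OP|² = 450 and r² = 50.
Power of the point: PT² = |PO|² − r² = 400, so PT = 20.

20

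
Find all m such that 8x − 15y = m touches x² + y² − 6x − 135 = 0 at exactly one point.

The line touches the circle iff its distance from (3, 0) is 12:
|8·3 − 15·0 − m| / √289 = 12
|m − (24)| = 12·17, so m = 228 or m = −180.

m = −180 or m = 228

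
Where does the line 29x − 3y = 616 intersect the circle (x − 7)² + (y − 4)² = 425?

Substitute y = (−616 + 29x)/3:
850x² − 36550x + 391000 = 0  ⟹  x² − 43x + 460 = 0
x = 23 or x = 20, giving (23, 17) and (20, −12).

(20, −12) and (23, 17)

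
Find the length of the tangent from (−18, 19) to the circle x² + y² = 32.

√653

With centre O = (0, 0), |OP|² = 685 and r² = 32.
The tangent meets the radius at right angles, so tangent² = |PO|² − r² = 685 − 32 = 653.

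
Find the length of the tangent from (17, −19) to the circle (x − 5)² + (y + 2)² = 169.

2√66

With centre O = (5, −2), |OP|² = 433 and r² = 169.
By the tangent–radius right angle, tangent length = √(|PO|² − r²) = √264 = 2√66.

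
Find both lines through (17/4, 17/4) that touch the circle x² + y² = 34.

5x + 3y = 34 and 3x + 5y = 34

Let a tangent through (17/4, 17/4) have slope m. Its distance from (0, 0) must equal √34:
(−17/4m − (−17/4))² = 34(m² + 1)
15m² + 34m + 15 = 0, so m = −5/3 or m = −3/5.
With m = −5/3: 5x + 3y = 34. With m = −3/5: 3x + 5y = 34.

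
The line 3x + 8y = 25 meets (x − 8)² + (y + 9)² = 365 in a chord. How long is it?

4√73

Centre (8, −9), r² = 365. Perpendicular distance d from centre to line = |−73| / √73 = 73/√73.
Chord = 2√(r² − d²) = 2·√(292) = 4√73.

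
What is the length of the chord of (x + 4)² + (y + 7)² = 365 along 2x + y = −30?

16√5

Express y = −2x − 30 and substitute into the circle:
5x² + 100x + 180 = 0  ⟹  x² + 20x + 36 = 0
x = −2 or x = −18, giving (−2, −26) and (−18, 6).
|(−2, −26) − (−18, 6)| = √((16)² + (−32)²) = 16√5.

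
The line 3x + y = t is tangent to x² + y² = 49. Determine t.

t = ±7√10

Tangency holds when the distance from the centre (0, 0) to the line equals the radius 7:
|3·0 + 1·0 − t| / √10 = 7
|t| = 7√10.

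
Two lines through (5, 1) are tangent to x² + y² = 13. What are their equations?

A line y − (1) = m(x − (5)) is tangent when its distance from (0, 0) is √13:
(−5m − (−1))² = 13(m² + 1)
6m² − 5m − 6 = 0, so m = −2/3 or m = 3/2.
With m = −2/3: 2x + 3y = 13. With m = 3/2: 3x − 2y = 13.

2x + 3y = 13 and 3x − 2y = 13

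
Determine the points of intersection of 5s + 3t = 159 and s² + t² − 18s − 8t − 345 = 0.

Substitute t = (159 − 5s)/3:
34s² − 1632s + 18360 = 0  ⟹  s² − 48s + 540 = 0
s = 30 or s = 18, giving (30, 3) and (18, 23).

(18, 23) and (30, 3)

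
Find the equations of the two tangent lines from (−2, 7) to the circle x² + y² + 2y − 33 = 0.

5x − 3y = −31 and 3x + 5y = 29

Let a tangent through (−2, 7) have slope m. Its distance from (0, −1) must equal √34:
(2m − (−8))² = 34(m² + 1)
15m² − 16m − 15 = 0, so m = 5/3 or m = −3/5.
With m = 5/3: 5x − 3y = −31. With m = −3/5: 3x + 5y = 29.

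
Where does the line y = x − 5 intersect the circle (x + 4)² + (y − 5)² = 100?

(2, −3) and (4, −1)

Express y = x − 5 and substitute into the circle:
2x² − 12x + 16 = 0  ⟹  x² − 6x + 8 = 0
x = 4 or x = 2, giving (4, −1) and (2, −3).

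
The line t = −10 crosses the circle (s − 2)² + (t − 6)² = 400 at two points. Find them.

(−10, −10) and (14, −10)

Substitute t = −10:
s² − 4s − 140 = 0
s = 14 or s = −10, giving (14, −10) and (−10, −10).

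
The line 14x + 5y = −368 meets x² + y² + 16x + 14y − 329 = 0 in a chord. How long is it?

From the line, y = (−368 − 14x)/5. Substituting:
221x² + 9724x + 101439 = 0  ⟹  x² + 44x + 459 = 0
x = −17 or x = −27, giving (−17, −26) and (−27, 2).
|(−17, −26) − (−27, 2)| = √((10)² + (−28)²) = 2√221.

2√221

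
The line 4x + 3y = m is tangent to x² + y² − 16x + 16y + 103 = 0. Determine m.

The line touches the circle iff its distance from (8, −8) is 5:
|4·8 + 3·(−8) − m| / √25 = 5
|m − (8)| = 5·5, so m = 33 or m = −17.

m = −17 or m = 33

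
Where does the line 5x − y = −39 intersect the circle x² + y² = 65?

Substitute y = 5x + 39:
26x² + 390x + 1456 = 0  ⟹  x² + 15x + 56 = 0
x = −7 or x = −8, giving (−7, 4) and (−8, −1).

(−8, −1) and (−7, 4)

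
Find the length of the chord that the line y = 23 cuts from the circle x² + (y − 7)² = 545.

34

Centre (0, 7), r² = 545. Perpendicular distance d from centre to line = |−16| / √1 = 16.
Chord = 2√(r² − d²) = 2·√(289) = 34.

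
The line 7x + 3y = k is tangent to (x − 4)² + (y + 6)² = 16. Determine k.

k = 10 ± 4√58

For a tangent, require d(centre, line) = r = 4.
|7·4 + 3·(−6) − k| / √58 = 4
|k − (10)| = 4√58.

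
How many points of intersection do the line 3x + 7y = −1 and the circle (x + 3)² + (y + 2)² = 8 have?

Substituting the line into the circle gives 58x² + 216x + 218 = 0.
Δ = 46656 − 50576 = −3920.
No real roots: the line does not meet the circle.

0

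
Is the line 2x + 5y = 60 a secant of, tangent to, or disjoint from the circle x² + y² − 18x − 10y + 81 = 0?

secant

d² = (2·9 + 5·5 − (60))²/29 = 289/29; r² = 25.
Since d² < r², the line cuts the circle twice.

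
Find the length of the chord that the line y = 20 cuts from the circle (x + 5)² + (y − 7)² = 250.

18

From the line, y = 20. Substituting:
x² + 10x − 56 = 0
x = 4 or x = −14, giving (4, 20) and (−14, 20).
|(4, 20) − (−14, 20)| = √((18)² + (0)²) = 18.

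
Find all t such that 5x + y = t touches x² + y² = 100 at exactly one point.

t = ±10√26

The line touches the circle iff its distance from (0, 0) is 10:
|5·0 + 1·0 − t| / √26 = 10
|t| = 10√26.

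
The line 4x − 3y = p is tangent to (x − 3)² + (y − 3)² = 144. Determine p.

Tangency holds when the distance from the centre (3, 3) to the line equals the radius 12:
|4·3 − 3·3 − p| / √25 = 12
|p − (3)| = 12·5, so p = 63 or p = −57.

p = −57 or p = 63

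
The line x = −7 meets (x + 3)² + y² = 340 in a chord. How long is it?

Centre (−3, 0), r² = 340. Perpendicular distance d from centre to line = |4| / √1 = 4.
Half the chord is √(r² − d²) = √(324), so the full chord is 36.

36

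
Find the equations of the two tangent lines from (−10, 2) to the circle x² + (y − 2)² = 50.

x + y = −8 and x − y = −12

Write the tangent as mx − y + (2 − m·(−10)) = 0 and set its distance from the centre to 5√2:
[m·(10) − (0)]² = 50(m² + 1)
m² − 1 = 0, so m = −1 or m = 1.
With m = −1: x + y = −8. With m = 1: x − y = −12.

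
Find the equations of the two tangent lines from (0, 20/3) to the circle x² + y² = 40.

Write the tangent as mx − y + (20/3 − m·(0)) = 0 and set its distance from the centre to 2√10:
(0m − (−20/3))² = 40(m² + 1)
9m² − 1 = 0, so m = −1/3 or m = 1/3.
Through (0, 20/3) these give x + 3y = 20 and x − 3y = −20.

x + 3y = 20 and x − 3y = −20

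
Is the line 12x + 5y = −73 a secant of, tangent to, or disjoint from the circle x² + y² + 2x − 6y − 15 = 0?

disjoint

Substituting the line into the circle gives 169x² + 2162x + 7144 = 0.
Δ = 4674244 − 4829344 = −155100.
No real roots: the line does not meet the circle.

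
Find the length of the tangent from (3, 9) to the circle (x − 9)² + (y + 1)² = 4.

With centre O = (9, −1), |OP|² = 136 and r² = 4.
The tangent meets the radius at right angles, so tangent² = |PO|² − r² = 136 − 4 = 132.

2√33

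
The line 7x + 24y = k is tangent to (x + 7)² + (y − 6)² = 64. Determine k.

k = −105 or k = 295

The line touches the circle iff its distance from (−7, 6) is 8:
|7·(−7) + 24·6 − k| / √625 = 8
|k − (95)| = 8·25, so k = 295 or k = −105.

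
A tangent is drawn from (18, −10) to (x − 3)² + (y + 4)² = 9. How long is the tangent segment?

6√7

Centre (3, −4), r² = 9. |PO|² = (15)² + (−6)² = 261.
Power of the point: PT² = |PO|² − r² = 252, so PT = 6√7.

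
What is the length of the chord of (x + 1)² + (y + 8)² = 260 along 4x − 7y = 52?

Express y = (−52 + 4x)/7 and substitute into the circle:
65x² + 130x − 12675 = 0  ⟹  x² + 2x − 195 = 0
x = 13 or x = −15, giving (13, 0) and (−15, −16).
Chord length = distance between (13, 0) and (−15, −16) = √1040 = 4√65.

4√65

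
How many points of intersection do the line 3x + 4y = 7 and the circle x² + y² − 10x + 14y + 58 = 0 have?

d² = (3·5 + 4·(−7) − (7))²/25 = 16; r² = 16.
Since d² = r², the line is tangent.

1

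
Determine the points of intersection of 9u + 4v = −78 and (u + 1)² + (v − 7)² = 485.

(−18, 21) and (−2, −15)

Substitute v = (−78 − 9u)/4:
97u² + 1940u + 3492 = 0  ⟹  u² + 20u + 36 = 0
u = −2 or u = −18, giving (−2, −15) and (−18, 21).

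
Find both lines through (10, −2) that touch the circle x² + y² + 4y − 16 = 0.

x + 2y = 6 and x − 2y = 14

A line y − (−2) = m(x − (10)) is tangent when its distance from (0, −2) is 2√5:
(−10m − (0))² = 20(m² + 1)
4m² − 1 = 0, so m = −1/2 or m = 1/2.
Through (10, −2) these give x + 2y = 6 and x − 2y = 14.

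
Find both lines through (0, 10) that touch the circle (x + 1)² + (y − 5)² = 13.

3x + 2y = 20 and 2x − 3y = −30

A line y − (10) = m(x − (0)) is tangent when its distance from (−1, 5) is √13:
[m·(−1) − (−5)]² = 13(m² + 1)
6m² + 5m − 6 = 0, so m = −3/2 or m = 2/3.
Through (0, 10) these give 3x + 2y = 20 and 2x − 3y = −30.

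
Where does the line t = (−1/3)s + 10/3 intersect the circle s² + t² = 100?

Express t = (10 − s)/3 and substitute into the circle:
10s² − 20s − 800 = 0  ⟹  s² − 2s − 80 = 0
s = 10 or s = −8, giving (10, 0) and (−8, 6).

(−8, 6) and (10, 0)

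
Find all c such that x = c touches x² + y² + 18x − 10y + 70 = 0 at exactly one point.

c = −15 or c = −3

For a tangent, require d(centre, line) = r = 6.
|1·(−9) + 0·5 − c| / √1 = 6
|c − (−9)| = 6, so c = −3 or c = −15.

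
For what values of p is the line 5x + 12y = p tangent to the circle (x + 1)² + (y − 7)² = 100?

The line touches the circle iff its distance from (−1, 7) is 10:
|5·(−1) + 12·7 − p| / √169 = 10
|p − (79)| = 10·13, so p = 209 or p = −51.

p = −51 or p = 209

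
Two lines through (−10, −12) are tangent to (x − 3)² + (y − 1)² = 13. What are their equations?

Write the tangent as mx − y + (−12 − m·(−10)) = 0 and set its distance from the centre to √13:
(13m − (13))² = 13(m² + 1)
6m² − 13m + 6 = 0, so m = 2/3 or m = 3/2.
With m = 2/3: 2x − 3y = 16. With m = 3/2: 3x − 2y = −6.

2x − 3y = 16 and 3x − 2y = −6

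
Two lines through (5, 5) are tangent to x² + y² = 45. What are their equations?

Let a tangent through (5, 5) have slope m. Its distance from (0, 0) must equal 3√5:
[m·(−5) − (−5)]² = 45(m² + 1)
2m² + 5m + 2 = 0, so m = −1/2 or m = −2.
With m = −1/2: x + 2y = 15. With m = −2: 2x + y = 15.

x + 2y = 15 and 2x + y = 15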